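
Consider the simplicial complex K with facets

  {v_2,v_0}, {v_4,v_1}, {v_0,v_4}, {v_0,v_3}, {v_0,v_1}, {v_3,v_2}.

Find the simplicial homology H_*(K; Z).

H_0 ≅ Z,  H_1 ≅ Z^2.

K has 5 vertices, 6 edges.
rank ∂_0 = 0, rank ∂_1 = 4 ⇒ b_0 = 5 − 0 − 4 = 1; all invariant factors of ∂_1 are 1 so no torsion. So H_0 ≅ Z.
rank ∂_1 = 4, rank ∂_2 = 0 ⇒ b_1 = 6 − 4 − 0 = 2. So H_1 ≅ Z^2.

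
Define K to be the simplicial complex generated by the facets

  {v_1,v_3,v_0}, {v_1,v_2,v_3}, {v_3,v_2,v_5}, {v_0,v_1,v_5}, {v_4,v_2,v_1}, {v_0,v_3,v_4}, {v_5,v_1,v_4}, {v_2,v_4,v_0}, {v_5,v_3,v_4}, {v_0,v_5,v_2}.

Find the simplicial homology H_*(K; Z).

We work with the vertex ordering v_0 < v_1 < v_2 < v_3 < v_4 < v_5. The simplices of K, each written with vertices in increasing order, are:

  0-simplices (6): [v_0], [v_1], [v_2], [v_3], [v_4], [v_5]
  1-simplices (15): (15 of them)
  2-simplices (10): [v_0,v_1,v_3], [v_0,v_1,v_5], [v_0,v_2,v_4], [v_0,v_2,v_5], [v_0,v_3,v_4], [v_1,v_2,v_3], [v_1,v_2,v_4], [v_1,v_4,v_5], [v_2,v_3,v_5], [v_3,v_4,v_5]

Hence C_0 ≅ Z^6, C_1 ≅ Z^15, C_2 ≅ Z^10.

Boundary ∂_1: C_1 → C_0 sends each edge [p,q] (with p < q) to q − p.
As a 6×15 matrix over Z this has rank 5, with invariant factors (1,1,1,1,1).

Boundary ∂_2: C_2 → C_1 maps a triangle to the signed sum of its edges. For instance
  ∂[v_1,v_2,v_3] = [v_2,v_3] − [v_1,v_3] + [v_1,v_2],
  ∂[v_3,v_4,v_5] = [v_4,v_5] − [v_3,v_5] + [v_3,v_4].
The resulting 15×10 matrix has rank 10, and its Smith normal form has invariant factors (1,1,1,1,1,1,1,1,1,2).

Computing H_k = (kernel of ∂_k) / (image of ∂_{k+1}):

  H_0: rank C_0 − rank ∂_1 = 6 − 5 = 1, and the invariant factors of ∂_1 are all 1, so H_0 = Z.
  H_1: rank ker ∂_1 − rank ∂_2 = (15 − 5) − 10 = 0, and ∂_2 has invariant factor 2 > 1, so H_1 = Z/2Z.
  H_2: rank ker ∂_2 − rank ∂_3 = (10 − 10) − 0 = 0, and there is no ∂_3, so H_2 = 0.

(K is a triangulation of the real projective plane RP^2.)

H_0 ≅ Z,  H_1 ≅ Z/2Z,  H_2 = 0.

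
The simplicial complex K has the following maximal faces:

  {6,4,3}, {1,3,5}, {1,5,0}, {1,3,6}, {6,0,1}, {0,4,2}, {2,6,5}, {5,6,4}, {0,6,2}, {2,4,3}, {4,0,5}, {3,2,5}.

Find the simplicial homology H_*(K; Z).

K has 7 vertices, 18 edges, 12 triangles.
rank ∂_0 = 0, rank ∂_1 = 6 ⇒ b_0 = 7 − 0 − 6 = 1; all invariant factors of ∂_1 are 1 so no torsion. So H_0 ≅ Z.
rank ∂_1 = 6, rank ∂_2 = 12 ⇒ b_1 = 18 − 6 − 12 = 0; ∂_2 has invariant factor(s) [2] giving torsion. So H_1 ≅ Z_2.
rank ∂_2 = 12, rank ∂_3 = 0 ⇒ b_2 = 12 − 12 − 0 = 0. So H_2 ≅ 0.

H_0 = Z,  H_1 = Z_2,  H_2 = 0.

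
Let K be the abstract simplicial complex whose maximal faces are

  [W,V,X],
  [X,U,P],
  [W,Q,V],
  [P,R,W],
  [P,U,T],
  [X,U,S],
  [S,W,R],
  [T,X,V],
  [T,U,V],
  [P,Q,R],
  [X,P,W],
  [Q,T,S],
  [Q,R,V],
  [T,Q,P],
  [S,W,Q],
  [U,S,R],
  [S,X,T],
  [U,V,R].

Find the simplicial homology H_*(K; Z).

H_0 ≅ Z,  H_1 ≅ Z ⊕ Z/2,  H_2 = 0.

Order the vertices as P < Q < R < S < T < U < V < W < X. Listing each simplex with vertices in this order, K has dimension 2 with simplices:

  0-simplices (9): P, Q, R, S, T, U, V, W, X
  1-simplices (27): PQ, PR, PT, PU, PW, PX, QR, QS, QT, QV, QW, RS, RU, RV, RW, ST, SU, SW, SX, TU, TV, TX, UV, UX, VW, VX, WX
  2-simplices (18): PQR, PQT, PRW, PTU, PUX, PWX, QRV, QST, QSW, QVW, RSU, RSW, RUV, STX, SUX, TUV, TVX, VWX

Hence C_0 ≅ Z^9, C_1 ≅ Z^27, C_2 ≅ Z^18.

∂_1: C_1 → C_0 is given by ∂[p,q] = [q] − [p]. For instance
  ∂UX = X − U.
The 9×27 boundary matrix has rank 8 and Smith normal form diag(1,1,1,1,1,1,1,1).

∂_2: C_2 → C_1 acts by ∂[p,q,r] = [q,r] − [p,r] + [p,q]. For instance
  ∂QSW = SW − QW + QS,
  ∂QRV = RV − QV + QR.
As a 27×18 matrix over Z this has rank 18, with invariant factors (1,1,1,1,1,1,1,1,1,1,1,1,1,1,1,1,1,2).

Computing H_k = (kernel of ∂_k) / (image of ∂_{k+1}):

  H_0: rank C_0 − rank ∂_1 = 9 − 8 = 1, and the invariant factors of ∂_1 are all 1, so H_0 = Z.
  H_1: rank ker ∂_1 − rank ∂_2 = (27 − 8) − 18 = 1, and ∂_2 has invariant factor 2 > 1, so H_1 = Z ⊕ Z/2.
  H_2: rank ker ∂_2 − rank ∂_3 = (18 − 18) − 0 = 0, and there is no ∂_3, so H_2 = 0.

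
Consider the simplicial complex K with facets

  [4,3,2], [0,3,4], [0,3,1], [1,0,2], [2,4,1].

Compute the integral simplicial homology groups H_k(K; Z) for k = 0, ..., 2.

Take the total order 0 < 1 < 2 < 3 < 4 on the vertex set. Then K (dimension 2) consists of the simplices:

  0-simplices (5): [0], [1], [2], [3], [4]
  1-simplices (10): [0,1], [0,2], [0,3], [0,4], [1,2], [1,3], [1,4], [2,3], [2,4], [3,4]
  2-simplices (5): [0,1,2], [0,1,3], [0,3,4], [1,2,4], [2,3,4]

Hence C_0 ≅ Z^5, C_1 ≅ Z^10, C_2 ≅ Z^5.

Boundary ∂_1: C_1 → C_0 is given by ∂[p,q] = [q] − [p]. For instance
  ∂[0,2] = [2] − [0].
This gives a 5×10 integer matrix of rank 4; reducing to Smith normal form yields diagonal entries (1,1,1,1).

Boundary ∂_2: C_2 → C_1 maps a triangle to the signed sum of its edges. For instance
  ∂[0,3,4] = [3,4] − [0,4] + [0,3],
  ∂[1,2,4] = [2,4] − [1,4] + [1,2].
As a 10×5 matrix over Z this has rank 5, with invariant factors (1,1,1,1,1).

Reading off H_k = ker ∂_k / im ∂_{k+1}:

  H_0: rank C_0 − rank ∂_1 = 5 − 4 = 1, and the invariant factors of ∂_1 are all 1, so H_0 ≅ Z.
  H_1: rank ker ∂_1 − rank ∂_2 = (10 − 4) − 5 = 1, and the invariant factors of ∂_2 are all 1, so H_1 ≅ Z.
  H_2: rank ker ∂_2 − rank ∂_3 = (5 − 5) − 0 = 0, and there is no ∂_3, so H_2 ≅ 0.

H_0 = Z,  H_1 = Z,  H_2 = 0.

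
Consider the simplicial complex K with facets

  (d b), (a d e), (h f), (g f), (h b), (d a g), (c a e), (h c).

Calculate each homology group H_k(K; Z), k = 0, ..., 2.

Fix the vertex order a < b < c < d < e < f < g < h and write every simplex with vertices in increasing order. Then dim K = 2 and the simplices of K are:

  0-simplices (8): a, b, c, d, e, f, g, h
  1-simplices (12): ac, ad, ae, ag, bd, bh, ce, ch, de, dg, fg, fh
  2-simplices (3): ace, ade, adg

Hence C_0 ≅ Z^8, C_1 ≅ Z^12, C_2 ≅ Z^3.

Boundary ∂_1: C_1 → C_0 is given by ∂[p,q] = [q] − [p].
This gives a 8×12 integer matrix of rank 7; reducing to Smith normal form yields diagonal entries (1,1,1,1,1,1,1).

Boundary ∂_2: C_2 → C_1 sends each 2-simplex [p,q,r] to [q,r] − [p,r] + [p,q]. For instance
  ∂adg = dg − ag + ad,
  ∂ace = ce − ae + ac.
The resulting 12×3 matrix has rank 3, and its Smith normal form has invariant factors (1,1,1).

Reading off H_k = ker ∂_k / im ∂_{k+1}:

  H_0: rank C_0 − rank ∂_1 = 8 − 7 = 1, and the invariant factors of ∂_1 are all 1, so H_0 ≅ Z.
  H_1: rank ker ∂_1 − rank ∂_2 = (12 − 7) − 3 = 2, and the invariant factors of ∂_2 are all 1, so H_1 ≅ Z^2.
  H_2: rank ker ∂_2 − rank ∂_3 = (3 − 3) − 0 = 0, and there is no ∂_3, so H_2 ≅ 0.

H_0 ≅ Z,  H_1 ≅ Z^2,  H_2 = 0.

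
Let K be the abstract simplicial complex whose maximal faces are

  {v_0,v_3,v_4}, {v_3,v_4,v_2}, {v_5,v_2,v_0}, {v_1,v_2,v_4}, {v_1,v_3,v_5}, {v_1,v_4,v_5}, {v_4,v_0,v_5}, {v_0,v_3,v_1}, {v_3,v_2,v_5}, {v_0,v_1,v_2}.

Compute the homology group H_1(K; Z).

Take the total order v_0 < v_1 < v_2 < v_3 < v_4 < v_5 on the vertex set. Then K (dimension 2) consists of the simplices:

  0-simplices (6): [v_0], [v_1], [v_2], [v_3], [v_4], [v_5]
  1-simplices (15): (15 of them)
  2-simplices (10): [v_0,v_1,v_2], [v_0,v_1,v_3], [v_0,v_2,v_5], [v_0,v_3,v_4], [v_0,v_4,v_5], [v_1,v_2,v_4], [v_1,v_3,v_5], [v_1,v_4,v_5], [v_2,v_3,v_4], [v_2,v_3,v_5]

Hence C_0 ≅ Z^6, C_1 ≅ Z^15, C_2 ≅ Z^10.

The boundary map ∂_1: C_1 → C_0 is given by ∂[p,q] = [q] − [p].
This gives a 6×15 integer matrix of rank 5; reducing to Smith normal form yields diagonal entries (1,1,1,1,1).

∂_2: C_2 → C_1 maps a triangle to the signed sum of its edges. For instance
  ∂[v_0,v_3,v_4] = [v_3,v_4] − [v_0,v_4] + [v_0,v_3],
  ∂[v_0,v_1,v_3] = [v_1,v_3] − [v_0,v_3] + [v_0,v_1].
As a 15×10 matrix over Z this has rank 10, with invariant factors (1,1,1,1,1,1,1,1,1,2).

Computing H_k = (kernel of ∂_k) / (image of ∂_{k+1}):

  H_1: rank ker ∂_1 − rank ∂_2 = (15 − 5) − 10 = 0, and ∂_2 has invariant factor 2 > 1, so H_1 ≅ Z/2Z.

H_1 ≅ Z/2Z.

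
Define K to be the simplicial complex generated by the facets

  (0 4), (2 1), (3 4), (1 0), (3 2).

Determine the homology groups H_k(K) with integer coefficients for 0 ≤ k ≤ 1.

H_0 ≅ Z,  H_1 ≅ Z.

K has 5 vertices, 5 edges.
rank ∂_0 = 0, rank ∂_1 = 4 ⇒ b_0 = 5 − 0 − 4 = 1; all invariant factors of ∂_1 are 1 so no torsion. So H_0 ≅ Z.
rank ∂_1 = 4, rank ∂_2 = 0 ⇒ b_1 = 5 − 4 − 0 = 1. So H_1 ≅ Z.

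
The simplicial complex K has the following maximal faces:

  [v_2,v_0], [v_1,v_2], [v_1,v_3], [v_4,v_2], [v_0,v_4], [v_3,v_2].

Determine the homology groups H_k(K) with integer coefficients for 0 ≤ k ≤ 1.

K has 5 vertices, 6 edges.
rank ∂_0 = 0, rank ∂_1 = 4 ⇒ b_0 = 5 − 0 − 4 = 1; all invariant factors of ∂_1 are 1 so no torsion. So H_0 = Z.
rank ∂_1 = 4, rank ∂_2 = 0 ⇒ b_1 = 6 − 4 − 0 = 2. So H_1 = Z^2.

H_0 = Z,  H_1 = Z^2.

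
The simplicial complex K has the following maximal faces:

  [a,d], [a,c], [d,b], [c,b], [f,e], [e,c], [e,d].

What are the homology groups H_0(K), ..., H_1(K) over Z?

Order the vertices as a < b < c < d < e < f. Listing each simplex with vertices in this order, K has dimension 1 with simplices:

  0-simplices (6): a, b, c, d, e, f
  1-simplices (7): ac, ad, bc, bd, ce, de, ef

so the chain groups are C_0 ≅ Z^6, C_1 ≅ Z^7.

Boundary ∂_1: C_1 → C_0 maps an edge to its endpoints' difference, ∂[p,q] = q − p. For instance
  ∂ce = e − c.
This gives a 6×7 integer matrix of rank 5; reducing to Smith normal form yields diagonal entries (1,1,1,1,1).

Reading off H_k = ker ∂_k / im ∂_{k+1}:

  H_0: rank C_0 − rank ∂_1 = 6 − 5 = 1, and the invariant factors of ∂_1 are all 1, so H_0 = Z.
  H_1: rank ker ∂_1 − rank ∂_2 = (7 − 5) − 0 = 2, and there is no ∂_2, so H_1 = Z^2.

As a check, the Euler characteristic is 6 − 7 = -1, which agrees with 1 − 2 = -1.

H_0 = Z,  H_1 = Z^2.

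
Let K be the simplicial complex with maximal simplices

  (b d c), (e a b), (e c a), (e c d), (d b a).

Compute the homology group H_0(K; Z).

Fix the vertex order a < b < c < d < e and write every simplex with vertices in increasing order. Then dim K = 2 and the simplices of K are:

  0-simplices (5): a, b, c, d, e
  1-simplices (10): ab, ac, ad, ae, bc, bd, be, cd, ce, de
  2-simplices (5): abd, abe, ace, bcd, cde

giving chain groups C_0 ≅ Z^5, C_1 ≅ Z^10, C_2 ≅ Z^5.

∂_1: C_1 → C_0 sends each edge [p,q] (with p < q) to q − p.
As a 5×10 matrix over Z this has rank 4, with invariant factors (1,1,1,1).

Boundary ∂_2: C_2 → C_1 sends each 2-simplex [p,q,r] to [q,r] − [p,r] + [p,q]. For instance
  ∂abe = be − ae + ab,
  ∂cde = de − ce + cd.
As a 10×5 matrix over Z this has rank 5, with invariant factors (1,1,1,1,1).

Computing H_k = (kernel of ∂_k) / (image of ∂_{k+1}):

  H_0: rank C_0 − rank ∂_1 = 5 − 4 = 1, and the invariant factors of ∂_1 are all 1, so H_0 ≅ Z.

(K is a triangulation of the Möbius band.)

H_0 ≅ Z.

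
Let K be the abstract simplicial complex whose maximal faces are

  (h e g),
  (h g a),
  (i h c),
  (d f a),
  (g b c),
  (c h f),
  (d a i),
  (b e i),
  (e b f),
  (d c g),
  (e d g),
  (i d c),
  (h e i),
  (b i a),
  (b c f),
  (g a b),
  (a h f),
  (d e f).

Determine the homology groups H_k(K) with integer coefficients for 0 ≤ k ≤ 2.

Fix the vertex order a < b < c < d < e < f < g < h < i and write every simplex with vertices in increasing order. Then dim K = 2 and the simplices of K are:

  0-simplices (9): a, b, c, d, e, f, g, h, i
  1-simplices (27): ab, ad, af, ag, ah, ai, bc, be, bf, bg, bi, cd, cf, cg, ch, ci, de, df, dg, di, ef, eg, eh, ei, fh, gh, hi
  2-simplices (18): abg, abi, adf, adi, afh, agh, bcf, bcg, bef, bei, cdg, cdi, cfh, chi, def, deg, egh, ehi

so the chain groups are C_0 ≅ Z^9, C_1 ≅ Z^27, C_2 ≅ Z^18.

Boundary ∂_1: C_1 → C_0 is given by ∂[p,q] = [q] − [p].
As a 9×27 matrix over Z this has rank 8, with invariant factors (1,1,1,1,1,1,1,1).

Boundary ∂_2: C_2 → C_1 acts by ∂[p,q,r] = [q,r] − [p,r] + [p,q]. For instance
  ∂cdg = dg − cg + cd,
  ∂chi = hi − ci + ch.
The resulting 27×18 matrix has rank 17, and its Smith normal form has invariant factors (1,1,1,1,1,1,1,1,1,1,1,1,1,1,1,1,1).

Reading off H_k = ker ∂_k / im ∂_{k+1}:

  H_0: rank C_0 − rank ∂_1 = 9 − 8 = 1, and the invariant factors of ∂_1 are all 1, so H_0 = Z.
  H_1: rank ker ∂_1 − rank ∂_2 = (27 − 8) − 17 = 2, and the invariant factors of ∂_2 are all 1, so H_1 = Z^2.
  H_2: rank ker ∂_2 − rank ∂_3 = (18 − 17) − 0 = 1, and there is no ∂_3, so H_2 = Z.

As a check, the Euler characteristic is 9 − 27 + 18 = 0, which agrees with 1 − 2 + 1 = 0.

H_0 = Z,  H_1 = Z^2,  H_2 = Z.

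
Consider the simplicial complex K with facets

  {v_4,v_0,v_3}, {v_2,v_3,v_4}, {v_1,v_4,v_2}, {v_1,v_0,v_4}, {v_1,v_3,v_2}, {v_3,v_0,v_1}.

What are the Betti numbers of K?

Fix the vertex order v_0 < v_1 < v_2 < v_3 < v_4 and write every simplex with vertices in increasing order. Then dim K = 2 and the simplices of K are:

  0-simplices (5): [v_0], [v_1], [v_2], [v_3], [v_4]
  1-simplices (9): [v_0,v_1], [v_0,v_3], [v_0,v_4], [v_1,v_2], [v_1,v_3], [v_1,v_4], [v_2,v_3], [v_2,v_4], [v_3,v_4]
  2-simplices (6): [v_0,v_1,v_3], [v_0,v_1,v_4], [v_0,v_3,v_4], [v_1,v_2,v_3], [v_1,v_2,v_4], [v_2,v_3,v_4]

Hence C_0 ≅ Z^5, C_1 ≅ Z^9, C_2 ≅ Z^6.

∂_1: C_1 → C_0 sends each edge [p,q] (with p < q) to q − p.
This gives a 5×9 integer matrix of rank 4; reducing to Smith normal form yields diagonal entries (1,1,1,1).

∂_2: C_2 → C_1 acts by ∂[p,q,r] = [q,r] − [p,r] + [p,q]. For instance
  ∂[v_0,v_1,v_4] = [v_1,v_4] − [v_0,v_4] + [v_0,v_1],
  ∂[v_1,v_2,v_3] = [v_2,v_3] − [v_1,v_3] + [v_1,v_2].
As a 9×6 matrix over Z this has rank 5, with invariant factors (1,1,1,1,1).

Computing H_k = (kernel of ∂_k) / (image of ∂_{k+1}):

  H_0: rank C_0 − rank ∂_1 = 5 − 4 = 1, and the invariant factors of ∂_1 are all 1, so H_0 ≅ Z.
  H_1: rank ker ∂_1 − rank ∂_2 = (9 − 4) − 5 = 0, and the invariant factors of ∂_2 are all 1, so H_1 ≅ 0.
  H_2: rank ker ∂_2 − rank ∂_3 = (6 − 5) − 0 = 1, and there is no ∂_3, so H_2 ≅ Z.

Hence the Betti numbers are b_0 = 1, b_1 = 0, b_2 = 1.

b_0 = 1, b_1 = 0, b_2 = 1.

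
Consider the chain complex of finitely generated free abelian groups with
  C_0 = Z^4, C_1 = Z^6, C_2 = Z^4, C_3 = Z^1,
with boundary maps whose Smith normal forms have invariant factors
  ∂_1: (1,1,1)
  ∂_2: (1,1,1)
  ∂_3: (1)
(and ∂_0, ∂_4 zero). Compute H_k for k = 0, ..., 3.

H_0: b_0 = 4 − 0 − 3 = 1; torsion from ∂_1 factors > 1: none. So H_0 = Z.
H_1: b_1 = 6 − 3 − 3 = 0; torsion from ∂_2 factors > 1: none. So H_1 = 0.
H_2: b_2 = 4 − 3 − 1 = 0; torsion from ∂_3 factors > 1: none. So H_2 = 0.
H_3: b_3 = 1 − 1 − 0 = 0; torsion from ∂_4 factors > 1: none. So H_3 = 0.

H_0 = Z,  H_1 = 0,  H_2 = 0,  H_3 = 0.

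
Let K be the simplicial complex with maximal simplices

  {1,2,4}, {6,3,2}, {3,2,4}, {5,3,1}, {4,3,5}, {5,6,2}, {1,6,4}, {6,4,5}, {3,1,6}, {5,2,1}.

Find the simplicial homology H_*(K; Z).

H_0 ≅ Z,  H_1 ≅ Z/2,  H_2 = 0.

Fix the vertex order 1 < 2 < 3 < 4 < 5 < 6 and write every simplex with vertices in increasing order. Then dim K = 2 and the simplices of K are:

  0-simplices (6): [1], [2], [3], [4], [5], [6]
  1-simplices (15): [1,2], [1,3], [1,4], [1,5], [1,6], [2,3], [2,4], [2,5], [2,6], [3,4], [3,5], [3,6], [4,5], [4,6], [5,6]
  2-simplices (10): [1,2,4], [1,2,5], [1,3,5], [1,3,6], [1,4,6], [2,3,4], [2,3,6], [2,5,6], [3,4,5], [4,5,6]

giving chain groups C_0 ≅ Z^6, C_1 ≅ Z^15, C_2 ≅ Z^10.

Boundary ∂_1: C_1 → C_0 maps an edge to its endpoints' difference, ∂[p,q] = q − p.
The 6×15 boundary matrix has rank 5 and Smith normal form diag(1,1,1,1,1).

∂_2: C_2 → C_1 maps a triangle to the signed sum of its edges. For instance
  ∂[2,5,6] = [5,6] − [2,6] + [2,5],
  ∂[2,3,4] = [3,4] − [2,4] + [2,3].
This gives a 15×10 integer matrix of rank 10; reducing to Smith normal form yields diagonal entries (1,1,1,1,1,1,1,1,1,2).

Now H_k = ker ∂_k / im ∂_{k+1}, so:

  H_0: rank C_0 − rank ∂_1 = 6 − 5 = 1, and the invariant factors of ∂_1 are all 1, so H_0 = Z.
  H_1: rank ker ∂_1 − rank ∂_2 = (15 − 5) − 10 = 0, and ∂_2 has invariant factor 2 > 1, so H_1 = Z/2.
  H_2: rank ker ∂_2 − rank ∂_3 = (10 − 10) − 0 = 0, and there is no ∂_3, so H_2 = 0.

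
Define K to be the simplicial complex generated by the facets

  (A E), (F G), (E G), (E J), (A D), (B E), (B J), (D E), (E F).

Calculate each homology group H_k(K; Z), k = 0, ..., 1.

H_0 ≅ Z,  H_1 ≅ Z^3.

Order the vertices as A < B < D < E < F < G < J. Listing each simplex with vertices in this order, K has dimension 1 with simplices:

  0-simplices (7): A, B, D, E, F, G, J
  1-simplices (9): AD, AE, BE, BJ, DE, EF, EG, EJ, FG

so the chain groups are C_0 ≅ Z^7, C_1 ≅ Z^9.

The boundary map ∂_1: C_1 → C_0 sends each edge [p,q] (with p < q) to q − p. For instance
  ∂AE = E − A.
As a 7×9 matrix over Z this has rank 6, with invariant factors (1,1,1,1,1,1).

From H_k ≅ ker(∂_k) / im(∂_{k+1}) we obtain:

  H_0: rank C_0 − rank ∂_1 = 7 − 6 = 1, and the invariant factors of ∂_1 are all 1, so H_0 = Z.
  H_1: rank ker ∂_1 − rank ∂_2 = (9 − 6) − 0 = 3, and there is no ∂_2, so H_1 = Z^3.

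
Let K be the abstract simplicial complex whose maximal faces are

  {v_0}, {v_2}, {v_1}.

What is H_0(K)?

H_0 = Z^3.

Fix the vertex order v_0 < v_1 < v_2 and write every simplex with vertices in increasing order. Then dim K = 0 and the simplices of K are:

  0-simplices (3): [v_0], [v_1], [v_2]

so the chain groups are C_0 ≅ Z^3.

Now H_k = ker ∂_k / im ∂_{k+1}, so:

  H_0: rank C_0 − rank ∂_1 = 3 − 0 = 3, and there is no ∂_1, so H_0 ≅ Z^3.

(K is a triangulation of a set of 3 points.)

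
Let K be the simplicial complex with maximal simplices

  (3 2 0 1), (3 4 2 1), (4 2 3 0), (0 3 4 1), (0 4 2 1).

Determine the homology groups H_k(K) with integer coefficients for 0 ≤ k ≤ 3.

We work with the vertex ordering 0 < 1 < 2 < 3 < 4. The simplices of K, each written with vertices in increasing order, are:

  0-simplices (5): [0], [1], [2], [3], [4]
  1-simplices (10): [0,1], [0,2], [0,3], [0,4], [1,2], [1,3], [1,4], [2,3], [2,4], [3,4]
  2-simplices (10): [0,1,2], [0,1,3], [0,1,4], [0,2,3], [0,2,4], [0,3,4], [1,2,3], [1,2,4], [1,3,4], [2,3,4]
  3-simplices (5): [0,1,2,3], [0,1,2,4], [0,1,3,4], [0,2,3,4], [1,2,3,4]

so the chain groups are C_0 ≅ Z^5, C_1 ≅ Z^10, C_2 ≅ Z^10, C_3 ≅ Z^5.

Boundary ∂_1: C_1 → C_0 is given by ∂[p,q] = [q] − [p]. For instance
  ∂[3,4] = [4] − [3].
As a 5×10 matrix over Z this has rank 4, with invariant factors (1,1,1,1).

∂_2: C_2 → C_1 sends each 2-simplex [p,q,r] to [q,r] − [p,r] + [p,q]. For instance
  ∂[1,3,4] = [3,4] − [1,4] + [1,3],
  ∂[0,1,2] = [1,2] − [0,2] + [0,1].
The 10×10 boundary matrix has rank 6 and Smith normal form diag(1,1,1,1,1,1).

∂_3: C_3 → C_2 sends each 3-simplex σ to the alternating sum Σ_i (−1)^i (σ with its i-th vertex removed). For instance
  ∂[0,1,2,4] = [1,2,4] − [0,2,4] + [0,1,4] − [0,1,2],
  ∂[0,2,3,4] = [2,3,4] − [0,3,4] + [0,2,4] − [0,2,3].
The resulting 10×5 matrix has rank 4, and its Smith normal form has invariant factors (1,1,1,1).

Now H_k = ker ∂_k / im ∂_{k+1}, so:

  H_0: rank C_0 − rank ∂_1 = 5 − 4 = 1, and the invariant factors of ∂_1 are all 1, so H_0 = Z.
  H_1: rank ker ∂_1 − rank ∂_2 = (10 − 4) − 6 = 0, and the invariant factors of ∂_2 are all 1, so H_1 = 0.
  H_2: rank ker ∂_2 − rank ∂_3 = (10 − 6) − 4 = 0, and the invariant factors of ∂_3 are all 1, so H_2 = 0.
  H_3: rank ker ∂_3 − rank ∂_4 = (5 − 4) − 0 = 1, and there is no ∂_4, so H_3 = Z.

(K is a triangulation of the 3-sphere S^3.)

H_0 = Z,  H_1 = 0,  H_2 = 0,  H_3 = Z.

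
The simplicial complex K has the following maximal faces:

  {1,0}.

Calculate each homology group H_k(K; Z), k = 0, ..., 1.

H_0 = Z,  H_1 = 0.

Take the total order 0 < 1 on the vertex set. Then K (dimension 1) consists of the simplices:

  0-simplices (2): [0], [1]
  1-simplices (1): [0,1]

Hence C_0 ≅ Z^2, C_1 ≅ Z^1.

∂_1: C_1 → C_0 maps an edge to its endpoints' difference, ∂[p,q] = q − p.
As a 2×1 matrix over Z this has rank 1, with invariant factors (1).

From H_k ≅ ker(∂_k) / im(∂_{k+1}) we obtain:

  H_0: rank C_0 − rank ∂_1 = 2 − 1 = 1, and the invariant factors of ∂_1 are all 1, so H_0 ≅ Z.
  H_1: rank ker ∂_1 − rank ∂_2 = (1 − 1) − 0 = 0, and there is no ∂_2, so H_1 ≅ 0.

As a check, the Euler characteristic is 2 − 1 = 1, which agrees with 1 − 0 = 1.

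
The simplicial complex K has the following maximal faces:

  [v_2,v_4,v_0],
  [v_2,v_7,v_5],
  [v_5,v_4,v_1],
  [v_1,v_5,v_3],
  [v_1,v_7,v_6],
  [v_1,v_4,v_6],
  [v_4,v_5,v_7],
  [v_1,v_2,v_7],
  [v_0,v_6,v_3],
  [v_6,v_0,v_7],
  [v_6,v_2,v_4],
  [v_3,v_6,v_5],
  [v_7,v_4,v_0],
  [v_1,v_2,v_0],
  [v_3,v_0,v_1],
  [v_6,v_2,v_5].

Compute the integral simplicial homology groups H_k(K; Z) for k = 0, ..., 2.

K has 8 vertices, 24 edges, 16 triangles.
rank ∂_0 = 0, rank ∂_1 = 7 ⇒ b_0 = 8 − 0 − 7 = 1; all invariant factors of ∂_1 are 1 so no torsion. So H_0 = Z.
rank ∂_1 = 7, rank ∂_2 = 15 ⇒ b_1 = 24 − 7 − 15 = 2; all invariant factors of ∂_2 are 1 so no torsion. So H_1 = Z^2.
rank ∂_2 = 15, rank ∂_3 = 0 ⇒ b_2 = 16 − 15 − 0 = 1. So H_2 = Z.

H_0 = Z,  H_1 = Z^2,  H_2 = Z.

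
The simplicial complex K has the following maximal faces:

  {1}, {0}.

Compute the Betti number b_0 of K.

K has 2 vertices.
rank ∂_0 = 0, rank ∂_1 = 0 ⇒ b_0 = 2 − 0 − 0 = 2. So H_0 ≅ Z^2.

b_0 = 2.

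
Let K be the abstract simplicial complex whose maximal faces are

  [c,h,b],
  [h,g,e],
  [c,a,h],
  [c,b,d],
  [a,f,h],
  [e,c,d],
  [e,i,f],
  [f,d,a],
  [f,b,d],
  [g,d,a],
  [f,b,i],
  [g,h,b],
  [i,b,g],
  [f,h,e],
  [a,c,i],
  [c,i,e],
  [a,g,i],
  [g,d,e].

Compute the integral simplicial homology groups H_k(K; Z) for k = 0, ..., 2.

K has 9 vertices, 27 edges, 18 triangles.
rank ∂_0 = 0, rank ∂_1 = 8 ⇒ b_0 = 9 − 0 − 8 = 1; all invariant factors of ∂_1 are 1 so no torsion. So H_0 ≅ Z.
rank ∂_1 = 8, rank ∂_2 = 17 ⇒ b_1 = 27 − 8 − 17 = 2; all invariant factors of ∂_2 are 1 so no torsion. So H_1 ≅ Z^2.
rank ∂_2 = 17, rank ∂_3 = 0 ⇒ b_2 = 18 − 17 − 0 = 1. So H_2 ≅ Z.

H_0 ≅ Z,  H_1 ≅ Z^2,  H_2 ≅ Z.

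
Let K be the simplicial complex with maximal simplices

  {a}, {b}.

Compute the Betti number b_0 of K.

K has 2 vertices.
rank ∂_0 = 0, rank ∂_1 = 0 ⇒ b_0 = 2 − 0 − 0 = 2. So H_0 ≅ Z^2.

b_0 = 2.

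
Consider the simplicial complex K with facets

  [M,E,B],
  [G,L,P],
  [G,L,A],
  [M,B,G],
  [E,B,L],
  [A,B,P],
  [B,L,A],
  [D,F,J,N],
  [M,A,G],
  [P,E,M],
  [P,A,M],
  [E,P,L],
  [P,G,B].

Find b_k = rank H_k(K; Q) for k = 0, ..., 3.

Take the total order A < B < D < E < F < G < J < L < M < N < P on the vertex set. Then K (dimension 3) consists of the simplices:

  0-simplices (11): A, B, D, E, F, G, J, L, M, N, P
  1-simplices (24): AB, AG, AL, AM, AP, BE, BG, BL, BM, BP, DF, DJ, DN, EL, EM, EP, FJ, FN, GL, GM, GP, JN, LP, MP
  2-simplices (16): ABL, ABP, AGL, AGM, AMP, BEL, BEM, BGM, BGP, DFJ, DFN, DJN, ELP, EMP, FJN, GLP
  3-simplices (1): DFJN

so the chain groups are C_0 ≅ Z^11, C_1 ≅ Z^24, C_2 ≅ Z^16, C_3 ≅ Z^1.

Boundary ∂_1: C_1 → C_0 is given by ∂[p,q] = [q] − [p]. For instance
  ∂AM = M − A.
The 11×24 boundary matrix has rank 9 and Smith normal form diag(1,1,1,1,1,1,1,1,1).

∂_2: C_2 → C_1 acts by ∂[p,q,r] = [q,r] − [p,r] + [p,q]. For instance
  ∂BGP = GP − BP + BG,
  ∂DJN = JN − DN + DJ.
As a 24×16 matrix over Z this has rank 15, with invariant factors (1,1,1,1,1,1,1,1,1,1,1,1,1,1,2).

∂_3: C_3 → C_2 sends each 3-simplex σ to the alternating sum Σ_i (−1)^i (σ with its i-th vertex removed). For instance
  ∂DFJN = FJN − DJN + DFN − DFJ.
The resulting 16×1 matrix has rank 1, and its Smith normal form has invariant factors (1).

From H_k ≅ ker(∂_k) / im(∂_{k+1}) we obtain:

  H_0: rank C_0 − rank ∂_1 = 11 − 9 = 2, and the invariant factors of ∂_1 are all 1, so H_0 ≅ Z^2.
  H_1: rank ker ∂_1 − rank ∂_2 = (24 − 9) − 15 = 0, and ∂_2 has invariant factor 2 > 1, so H_1 ≅ Z/2.
  H_2: rank ker ∂_2 − rank ∂_3 = (16 − 15) − 1 = 0, and the invariant factors of ∂_3 are all 1, so H_2 ≅ 0.
  H_3: rank ker ∂_3 − rank ∂_4 = (1 − 1) − 0 = 0, and there is no ∂_4, so H_3 ≅ 0.

As a check, the Euler characteristic is 11 − 24 + 16 − 1 = 2, which agrees with 2 − 0 + 0 − 0 = 2.

Hence the Betti numbers are b_0 = 2, b_1 = 0, b_2 = 0, b_3 = 0.

b_0 = 2, b_1 = 0, b_2 = 0, b_3 = 0.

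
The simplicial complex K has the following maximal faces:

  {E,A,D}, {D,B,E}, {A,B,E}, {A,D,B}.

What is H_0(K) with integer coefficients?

H_0 = Z.

K has 4 vertices, 6 edges, 4 triangles.
rank ∂_0 = 0, rank ∂_1 = 3 ⇒ b_0 = 4 − 0 − 3 = 1; all invariant factors of ∂_1 are 1 so no torsion. So H_0 = Z.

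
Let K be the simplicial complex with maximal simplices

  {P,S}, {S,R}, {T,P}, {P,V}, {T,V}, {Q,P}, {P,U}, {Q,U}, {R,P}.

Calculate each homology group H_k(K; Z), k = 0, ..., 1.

H_0 = Z,  H_1 = Z^3.

Order the vertices as P < Q < R < S < T < U < V. Listing each simplex with vertices in this order, K has dimension 1 with simplices:

  0-simplices (7): P, Q, R, S, T, U, V
  1-simplices (9): PQ, PR, PS, PT, PU, PV, QU, RS, TV

Hence C_0 ≅ Z^7, C_1 ≅ Z^9.

∂_1: C_1 → C_0 is given by ∂[p,q] = [q] − [p]. For instance
  ∂PV = V − P.
The 7×9 boundary matrix has rank 6 and Smith normal form diag(1,1,1,1,1,1).

Reading off H_k = ker ∂_k / im ∂_{k+1}:

  H_0: rank C_0 − rank ∂_1 = 7 − 6 = 1, and the invariant factors of ∂_1 are all 1, so H_0 ≅ Z.
  H_1: rank ker ∂_1 − rank ∂_2 = (9 − 6) − 0 = 3, and there is no ∂_2, so H_1 ≅ Z^3.

As a check, the Euler characteristic is 7 − 9 = -2, which agrees with 1 − 3 = -2.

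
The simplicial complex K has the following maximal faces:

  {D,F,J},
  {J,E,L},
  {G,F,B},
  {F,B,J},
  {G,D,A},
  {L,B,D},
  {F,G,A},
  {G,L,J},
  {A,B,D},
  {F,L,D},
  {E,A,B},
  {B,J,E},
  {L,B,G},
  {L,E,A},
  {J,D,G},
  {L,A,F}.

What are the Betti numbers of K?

b_0 = 1, b_1 = 2, b_2 = 1.

Take the total order A < B < D < E < F < G < J < L on the vertex set. Then K (dimension 2) consists of the simplices:

  0-simplices (8): A, B, D, E, F, G, J, L
  1-simplices (24): AB, AD, AE, AF, AG, AL, BD, BE, BF, BG, BJ, BL, DF, DG, DJ, DL, EJ, EL, FG, FJ, FL, GJ, GL, JL
  2-simplices (16): ABD, ABE, ADG, AEL, AFG, AFL, BDL, BEJ, BFG, BFJ, BGL, DFJ, DFL, DGJ, EJL, GJL

so the chain groups are C_0 ≅ Z^8, C_1 ≅ Z^24, C_2 ≅ Z^16.

∂_1: C_1 → C_0 maps an edge to its endpoints' difference, ∂[p,q] = q − p. For instance
  ∂AG = G − A.
As a 8×24 matrix over Z this has rank 7, with invariant factors (1,1,1,1,1,1,1).

Boundary ∂_2: C_2 → C_1 maps a triangle to the signed sum of its edges. For instance
  ∂BDL = DL − BL + BD,
  ∂BEJ = EJ − BJ + BE.
The 24×16 boundary matrix has rank 15 and Smith normal form diag(1,1,1,1,1,1,1,1,1,1,1,1,1,1,1).

From H_k ≅ ker(∂_k) / im(∂_{k+1}) we obtain:

  H_0: rank C_0 − rank ∂_1 = 8 − 7 = 1, and the invariant factors of ∂_1 are all 1, so H_0 = Z.
  H_1: rank ker ∂_1 − rank ∂_2 = (24 − 7) − 15 = 2, and the invariant factors of ∂_2 are all 1, so H_1 = Z^2.
  H_2: rank ker ∂_2 − rank ∂_3 = (16 − 15) − 0 = 1, and there is no ∂_3, so H_2 = Z.

Hence the Betti numbers are b_0 = 1, b_1 = 2, b_2 = 1.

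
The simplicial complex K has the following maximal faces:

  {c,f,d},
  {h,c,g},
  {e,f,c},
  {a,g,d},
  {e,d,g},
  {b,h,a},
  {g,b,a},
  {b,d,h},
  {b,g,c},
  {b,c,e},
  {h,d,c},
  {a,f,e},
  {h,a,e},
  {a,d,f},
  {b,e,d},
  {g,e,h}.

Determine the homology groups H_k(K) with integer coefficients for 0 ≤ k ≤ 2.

Order the vertices as a < b < c < d < e < f < g < h. Listing each simplex with vertices in this order, K has dimension 2 with simplices:

  0-simplices (8): a, b, c, d, e, f, g, h
  1-simplices (24): ab, ad, ae, af, ag, ah, bc, bd, be, bg, bh, cd, ce, cf, cg, ch, de, df, dg, dh, ef, eg, eh, gh
  2-simplices (16): abg, abh, adf, adg, aef, aeh, bce, bcg, bde, bdh, cdf, cdh, cef, cgh, deg, egh

giving chain groups C_0 ≅ Z^8, C_1 ≅ Z^24, C_2 ≅ Z^16.

Boundary ∂_1: C_1 → C_0 maps an edge to its endpoints' difference, ∂[p,q] = q − p.
As a 8×24 matrix over Z this has rank 7, with invariant factors (1,1,1,1,1,1,1).

∂_2: C_2 → C_1 acts by ∂[p,q,r] = [q,r] − [p,r] + [p,q]. For instance
  ∂adg = dg − ag + ad,
  ∂cdh = dh − ch + cd.
This gives a 24×16 integer matrix of rank 15; reducing to Smith normal form yields diagonal entries (1,1,1,1,1,1,1,1,1,1,1,1,1,1,1).

From H_k ≅ ker(∂_k) / im(∂_{k+1}) we obtain:

  H_0: rank C_0 − rank ∂_1 = 8 − 7 = 1, and the invariant factors of ∂_1 are all 1, so H_0 ≅ Z.
  H_1: rank ker ∂_1 − rank ∂_2 = (24 − 7) − 15 = 2, and the invariant factors of ∂_2 are all 1, so H_1 ≅ Z^2.
  H_2: rank ker ∂_2 − rank ∂_3 = (16 − 15) − 0 = 1, and there is no ∂_3, so H_2 ≅ Z.

H_0 ≅ Z,  H_1 ≅ Z^2,  H_2 ≅ Z.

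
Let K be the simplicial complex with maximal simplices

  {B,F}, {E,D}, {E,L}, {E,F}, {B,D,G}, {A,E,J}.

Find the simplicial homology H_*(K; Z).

Fix the vertex order A < B < D < E < F < G < J < L and write every simplex with vertices in increasing order. Then dim K = 2 and the simplices of K are:

  0-simplices (8): A, B, D, E, F, G, J, L
  1-simplices (10): AE, AJ, BD, BF, BG, DE, DG, EF, EJ, EL
  2-simplices (2): AEJ, BDG

giving chain groups C_0 ≅ Z^8, C_1 ≅ Z^10, C_2 ≅ Z^2.

The boundary map ∂_1: C_1 → C_0 sends each edge [p,q] (with p < q) to q − p.
As a 8×10 matrix over Z this has rank 7, with invariant factors (1,1,1,1,1,1,1).

Boundary ∂_2: C_2 → C_1 sends each 2-simplex [p,q,r] to [q,r] − [p,r] + [p,q]. For instance
  ∂AEJ = EJ − AJ + AE,
  ∂BDG = DG − BG + BD.
As a 10×2 matrix over Z this has rank 2, with invariant factors (1,1).

Now H_k = ker ∂_k / im ∂_{k+1}, so:

  H_0: rank C_0 − rank ∂_1 = 8 − 7 = 1, and the invariant factors of ∂_1 are all 1, so H_0 ≅ Z.
  H_1: rank ker ∂_1 − rank ∂_2 = (10 − 7) − 2 = 1, and the invariant factors of ∂_2 are all 1, so H_1 ≅ Z.
  H_2: rank ker ∂_2 − rank ∂_3 = (2 − 2) − 0 = 0, and there is no ∂_3, so H_2 ≅ 0.

H_0 ≅ Z,  H_1 ≅ Z,  H_2 = 0.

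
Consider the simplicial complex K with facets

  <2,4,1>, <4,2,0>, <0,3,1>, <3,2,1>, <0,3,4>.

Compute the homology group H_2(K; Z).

H_2 = 0.

Take the total order 0 < 1 < 2 < 3 < 4 on the vertex set. Then K (dimension 2) consists of the simplices:

  0-simplices (5): [0], [1], [2], [3], [4]
  1-simplices (10): [0,1], [0,2], [0,3], [0,4], [1,2], [1,3], [1,4], [2,3], [2,4], [3,4]
  2-simplices (5): [0,1,3], [0,2,4], [0,3,4], [1,2,3], [1,2,4]

giving chain groups C_0 ≅ Z^5, C_1 ≅ Z^10, C_2 ≅ Z^5.

Boundary ∂_1: C_1 → C_0 maps an edge to its endpoints' difference, ∂[p,q] = q − p. For instance
  ∂[3,4] = [4] − [3].
As a 5×10 matrix over Z this has rank 4, with invariant factors (1,1,1,1).

Boundary ∂_2: C_2 → C_1 sends each 2-simplex [p,q,r] to [q,r] − [p,r] + [p,q]. For instance
  ∂[0,2,4] = [2,4] − [0,4] + [0,2],
  ∂[1,2,3] = [2,3] − [1,3] + [1,2].
The resulting 10×5 matrix has rank 5, and its Smith normal form has invariant factors (1,1,1,1,1).

From H_k ≅ ker(∂_k) / im(∂_{k+1}) we obtain:

  H_2: rank ker ∂_2 − rank ∂_3 = (5 − 5) − 0 = 0, and there is no ∂_3, so H_2 ≅ 0.

(K is a triangulation of the Möbius band.)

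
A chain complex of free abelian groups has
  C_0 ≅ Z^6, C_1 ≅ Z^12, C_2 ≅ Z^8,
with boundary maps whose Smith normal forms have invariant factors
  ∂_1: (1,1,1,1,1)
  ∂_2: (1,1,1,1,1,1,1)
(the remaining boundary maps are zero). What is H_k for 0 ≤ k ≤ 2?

H_0: b_0 = 6 − 0 − 5 = 1; torsion from ∂_1 factors > 1: none. So H_0 = Z.
H_1: b_1 = 12 − 5 − 7 = 0; torsion from ∂_2 factors > 1: none. So H_1 = 0.
H_2: b_2 = 8 − 7 − 0 = 1; torsion from ∂_3 factors > 1: none. So H_2 = Z.

H_0 = Z,  H_1 = 0,  H_2 = Z.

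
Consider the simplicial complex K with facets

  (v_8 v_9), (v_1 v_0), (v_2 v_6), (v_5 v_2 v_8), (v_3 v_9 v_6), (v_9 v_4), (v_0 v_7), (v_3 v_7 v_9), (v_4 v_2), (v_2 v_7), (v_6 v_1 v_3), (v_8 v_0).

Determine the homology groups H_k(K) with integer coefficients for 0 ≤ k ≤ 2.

We work with the vertex ordering v_0 < v_1 < v_2 < v_3 < v_4 < v_5 < v_6 < v_7 < v_8 < v_9. The simplices of K, each written with vertices in increasing order, are:

  0-simplices (10): [v_0], [v_1], [v_2], [v_3], [v_4], [v_5], [v_6], [v_7], [v_8], [v_9]
  1-simplices (18): (18 of them)
  2-simplices (4): [v_1,v_3,v_6], [v_2,v_5,v_8], [v_3,v_6,v_9], [v_3,v_7,v_9]

Hence C_0 ≅ Z^10, C_1 ≅ Z^18, C_2 ≅ Z^4.

Boundary ∂_1: C_1 → C_0 is given by ∂[p,q] = [q] − [p]. For instance
  ∂[v_3,v_9] = [v_9] − [v_3].
The resulting 10×18 matrix has rank 9, and its Smith normal form has invariant factors (1,1,1,1,1,1,1,1,1).

The boundary map ∂_2: C_2 → C_1 maps a triangle to the signed sum of its edges. For instance
  ∂[v_2,v_5,v_8] = [v_5,v_8] − [v_2,v_8] + [v_2,v_5],
  ∂[v_3,v_7,v_9] = [v_7,v_9] − [v_3,v_9] + [v_3,v_7].
The 18×4 boundary matrix has rank 4 and Smith normal form diag(1,1,1,1).

Now H_k = ker ∂_k / im ∂_{k+1}, so:

  H_0: rank C_0 − rank ∂_1 = 10 − 9 = 1, and the invariant factors of ∂_1 are all 1, so H_0 ≅ Z.
  H_1: rank ker ∂_1 − rank ∂_2 = (18 − 9) − 4 = 5, and the invariant factors of ∂_2 are all 1, so H_1 ≅ Z^5.
  H_2: rank ker ∂_2 − rank ∂_3 = (4 − 4) − 0 = 0, and there is no ∂_3, so H_2 ≅ 0.

H_0 ≅ Z,  H_1 ≅ Z^5,  H_2 = 0.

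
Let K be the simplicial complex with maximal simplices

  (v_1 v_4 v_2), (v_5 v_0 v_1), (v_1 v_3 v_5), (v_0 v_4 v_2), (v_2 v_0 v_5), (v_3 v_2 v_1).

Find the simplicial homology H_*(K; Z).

H_0 ≅ Z,  H_1 ≅ Z,  H_2 = 0.

Order the vertices as v_0 < v_1 < v_2 < v_3 < v_4 < v_5. Listing each simplex with vertices in this order, K has dimension 2 with simplices:

  0-simplices (6): [v_0], [v_1], [v_2], [v_3], [v_4], [v_5]
  1-simplices (12): [v_0,v_1], [v_0,v_2], [v_0,v_4], [v_0,v_5], [v_1,v_2], [v_1,v_3], [v_1,v_4], [v_1,v_5], [v_2,v_3], [v_2,v_4], [v_2,v_5], [v_3,v_5]
  2-simplices (6): [v_0,v_1,v_5], [v_0,v_2,v_4], [v_0,v_2,v_5], [v_1,v_2,v_3], [v_1,v_2,v_4], [v_1,v_3,v_5]

Hence C_0 ≅ Z^6, C_1 ≅ Z^12, C_2 ≅ Z^6.

The boundary map ∂_1: C_1 → C_0 maps an edge to its endpoints' difference, ∂[p,q] = q − p. For instance
  ∂[v_0,v_4] = [v_4] − [v_0].
The 6×12 boundary matrix has rank 5 and Smith normal form diag(1,1,1,1,1).

Boundary ∂_2: C_2 → C_1 sends each 2-simplex [p,q,r] to [q,r] − [p,r] + [p,q]. For instance
  ∂[v_0,v_2,v_5] = [v_2,v_5] − [v_0,v_5] + [v_0,v_2],
  ∂[v_0,v_2,v_4] = [v_2,v_4] − [v_0,v_4] + [v_0,v_2].
The 12×6 boundary matrix has rank 6 and Smith normal form diag(1,1,1,1,1,1).

Now H_k = ker ∂_k / im ∂_{k+1}, so:

  H_0: rank C_0 − rank ∂_1 = 6 − 5 = 1, and the invariant factors of ∂_1 are all 1, so H_0 ≅ Z.
  H_1: rank ker ∂_1 − rank ∂_2 = (12 − 5) − 6 = 1, and the invariant factors of ∂_2 are all 1, so H_1 ≅ Z.
  H_2: rank ker ∂_2 − rank ∂_3 = (6 − 6) − 0 = 0, and there is no ∂_3, so H_2 ≅ 0.

As a check, the Euler characteristic is 6 − 12 + 6 = 0, which agrees with 1 − 1 + 0 = 0.
(K is a triangulation of the cylinder S^1 x I.)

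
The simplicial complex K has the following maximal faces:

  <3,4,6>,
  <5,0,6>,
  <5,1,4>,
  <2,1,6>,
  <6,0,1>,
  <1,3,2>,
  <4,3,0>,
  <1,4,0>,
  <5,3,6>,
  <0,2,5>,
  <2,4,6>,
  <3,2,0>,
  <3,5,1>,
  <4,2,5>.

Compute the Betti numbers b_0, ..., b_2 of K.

Take the total order 0 < 1 < 2 < 3 < 4 < 5 < 6 on the vertex set. Then K (dimension 2) consists of the simplices:

  0-simplices (7): [0], [1], [2], [3], [4], [5], [6]
  1-simplices (21): [0,1], [0,2], [0,3], [0,4], [0,5], [0,6], [1,2], [1,3], [1,4], [1,5], [1,6], [2,3], [2,4], [2,5], [2,6], [3,4], [3,5], [3,6], [4,5], [4,6], [5,6]
  2-simplices (14): [0,1,4], [0,1,6], [0,2,3], [0,2,5], [0,3,4], [0,5,6], [1,2,3], [1,2,6], [1,3,5], [1,4,5], [2,4,5], [2,4,6], [3,4,6], [3,5,6]

giving chain groups C_0 ≅ Z^7, C_1 ≅ Z^21, C_2 ≅ Z^14.

The boundary map ∂_1: C_1 → C_0 sends each edge [p,q] (with p < q) to q − p.
The 7×21 boundary matrix has rank 6 and Smith normal form diag(1,1,1,1,1,1).

∂_2: C_2 → C_1 acts by ∂[p,q,r] = [q,r] − [p,r] + [p,q]. For instance
  ∂[1,2,6] = [2,6] − [1,6] + [1,2],
  ∂[3,5,6] = [5,6] − [3,6] + [3,5].
The 21×14 boundary matrix has rank 13 and Smith normal form diag(1,1,1,1,1,1,1,1,1,1,1,1,1).

Computing H_k = (kernel of ∂_k) / (image of ∂_{k+1}):

  H_0: rank C_0 − rank ∂_1 = 7 − 6 = 1, and the invariant factors of ∂_1 are all 1, so H_0 = Z.
  H_1: rank ker ∂_1 − rank ∂_2 = (21 − 6) − 13 = 2, and the invariant factors of ∂_2 are all 1, so H_1 = Z^2.
  H_2: rank ker ∂_2 − rank ∂_3 = (14 − 13) − 0 = 1, and there is no ∂_3, so H_2 = Z.

Hence the Betti numbers are b_0 = 1, b_1 = 2, b_2 = 1.

b_0 = 1, b_1 = 2, b_2 = 1.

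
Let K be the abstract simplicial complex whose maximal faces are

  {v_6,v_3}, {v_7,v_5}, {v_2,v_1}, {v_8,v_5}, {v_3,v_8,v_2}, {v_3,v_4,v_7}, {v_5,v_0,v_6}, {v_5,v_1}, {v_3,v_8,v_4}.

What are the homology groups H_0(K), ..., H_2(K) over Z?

We work with the vertex ordering v_0 < v_1 < v_2 < v_3 < v_4 < v_5 < v_6 < v_7 < v_8. The simplices of K, each written with vertices in increasing order, are:

  0-simplices (9): [v_0], [v_1], [v_2], [v_3], [v_4], [v_5], [v_6], [v_7], [v_8]
  1-simplices (15): (15 of them)
  2-simplices (4): [v_0,v_5,v_6], [v_2,v_3,v_8], [v_3,v_4,v_7], [v_3,v_4,v_8]

so the chain groups are C_0 ≅ Z^9, C_1 ≅ Z^15, C_2 ≅ Z^4.

The boundary map ∂_1: C_1 → C_0 is given by ∂[p,q] = [q] − [p]. For instance
  ∂[v_1,v_2] = [v_2] − [v_1].
This gives a 9×15 integer matrix of rank 8; reducing to Smith normal form yields diagonal entries (1,1,1,1,1,1,1,1).

Boundary ∂_2: C_2 → C_1 sends each 2-simplex [p,q,r] to [q,r] − [p,r] + [p,q]. For instance
  ∂[v_2,v_3,v_8] = [v_3,v_8] − [v_2,v_8] + [v_2,v_3],
  ∂[v_3,v_4,v_7] = [v_4,v_7] − [v_3,v_7] + [v_3,v_4].
The 15×4 boundary matrix has rank 4 and Smith normal form diag(1,1,1,1).

From H_k ≅ ker(∂_k) / im(∂_{k+1}) we obtain:

  H_0: rank C_0 − rank ∂_1 = 9 − 8 = 1, and the invariant factors of ∂_1 are all 1, so H_0 = Z.
  H_1: rank ker ∂_1 − rank ∂_2 = (15 − 8) − 4 = 3, and the invariant factors of ∂_2 are all 1, so H_1 = Z^3.
  H_2: rank ker ∂_2 − rank ∂_3 = (4 − 4) − 0 = 0, and there is no ∂_3, so H_2 = 0.

As a check, the Euler characteristic is 9 − 15 + 4 = -2, which agrees with 1 − 3 + 0 = -2.

H_0 = Z,  H_1 = Z^3,  H_2 = 0.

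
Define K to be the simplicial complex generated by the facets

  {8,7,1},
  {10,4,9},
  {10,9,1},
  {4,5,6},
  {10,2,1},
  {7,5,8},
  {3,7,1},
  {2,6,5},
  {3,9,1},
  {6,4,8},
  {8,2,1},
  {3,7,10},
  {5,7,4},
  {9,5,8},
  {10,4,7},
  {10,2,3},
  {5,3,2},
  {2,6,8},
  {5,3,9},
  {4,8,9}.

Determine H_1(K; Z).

H_1 ≅ Z × Z/2.

Take the total order 1 < 2 < 3 < 4 < 5 < 6 < 7 < 8 < 9 < 10 on the vertex set. Then K (dimension 2) consists of the simplices:

  0-simplices (10): [1], [2], [3], [4], [5], [6], [7], [8], [9], [10]
  1-simplices (30): (30 of them)
  2-simplices (20): (20 of them)

Hence C_0 ≅ Z^10, C_1 ≅ Z^30, C_2 ≅ Z^20.

Boundary ∂_1: C_1 → C_0 is given by ∂[p,q] = [q] − [p]. For instance
  ∂[3,10] = [10] − [3].
This gives a 10×30 integer matrix of rank 9; reducing to Smith normal form yields diagonal entries (1,1,1,1,1,1,1,1,1).

The boundary map ∂_2: C_2 → C_1 maps a triangle to the signed sum of its edges. For instance
  ∂[2,3,10] = [3,10] − [2,10] + [2,3],
  ∂[3,5,9] = [5,9] − [3,9] + [3,5].
The 30×20 boundary matrix has rank 20 and Smith normal form diag(1,1,1,1,1,1,1,1,1,1,1,1,1,1,1,1,1,1,1,2).

Now H_k = ker ∂_k / im ∂_{k+1}, so:

  H_1: rank ker ∂_1 − rank ∂_2 = (30 − 9) − 20 = 1, and ∂_2 has invariant factor 2 > 1, so H_1 ≅ Z × Z/2.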